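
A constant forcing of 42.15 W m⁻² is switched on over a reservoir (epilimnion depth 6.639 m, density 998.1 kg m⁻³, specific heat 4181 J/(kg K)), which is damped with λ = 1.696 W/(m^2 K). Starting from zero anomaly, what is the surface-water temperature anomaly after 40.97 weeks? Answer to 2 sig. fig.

19 K

Areal heat capacity C = ρ c_p D = 998.1 × 4181 × 6.639 = 2.77×10^7 J/(m²·K).
τ = C / λ = 2.77×10^7 / 1.696 = 1.63×10^7 s.
Equilibrium anomaly ΔT_eq = F / λ = 42.15 / 1.696 = 24.9 K.
t = 40.97 weeks = 2.48×10^7 s, so t/τ = 1.52.
ΔT(t) = ΔT_eq (1 − e^(−t/τ)) = 24.9 × (1 − e^−1.52) = 19.4 K.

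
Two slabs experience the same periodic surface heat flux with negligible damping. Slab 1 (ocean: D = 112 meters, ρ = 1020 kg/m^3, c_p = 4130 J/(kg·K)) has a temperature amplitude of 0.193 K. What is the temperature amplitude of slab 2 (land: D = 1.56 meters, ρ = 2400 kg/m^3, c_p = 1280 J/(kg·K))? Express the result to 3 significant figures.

19.0 K

C_ocean = 4.72×10^8 J/(m²·K); C_land = 4.79×10^6 J/(m²·K).
A ∝ 1/C ⇒ A_land = A_ocean × C_ocean/C_land = 0.193 × 98.5 = 19.0 K.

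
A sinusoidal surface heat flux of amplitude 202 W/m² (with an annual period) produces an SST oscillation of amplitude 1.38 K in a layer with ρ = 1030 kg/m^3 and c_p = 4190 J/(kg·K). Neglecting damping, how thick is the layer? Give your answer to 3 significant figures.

170 m

ω = 2π / 3.15×10^7 s = 1.99×10^-7 s⁻¹.
Required C = F₀ / (A ω) = 202 / (1.38 × 1.99×10^-7) = 7.35×10^8 J/(m²·K).
D = C / (ρ c_p) = 7.35×10^8 / (1030 × 4190) = 170 m.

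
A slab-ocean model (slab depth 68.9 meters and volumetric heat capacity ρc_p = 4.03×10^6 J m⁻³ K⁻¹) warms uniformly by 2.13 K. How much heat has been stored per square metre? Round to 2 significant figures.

Areal heat capacity C = ρc_p × D = 4.03×10^6 × 68.9 = 2.78×10^8 J m⁻² K⁻¹.
ΔQ = C ΔT = 2.78×10^8 × 2.13 = 5.91×10^8 J/m².

5.9×10^8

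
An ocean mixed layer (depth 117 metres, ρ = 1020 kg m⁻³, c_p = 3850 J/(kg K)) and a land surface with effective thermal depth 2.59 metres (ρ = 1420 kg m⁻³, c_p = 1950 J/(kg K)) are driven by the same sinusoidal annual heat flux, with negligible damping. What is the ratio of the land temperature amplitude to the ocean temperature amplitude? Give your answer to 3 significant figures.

64.1

C_ocean = 1020 × 3850 × 117 = 4.59×10^8 J/(m²·K).
C_land = 1420 × 1950 × 2.59 = 7.17×10^6 J/(m²·K).
Undamped amplitude ∝ 1/C, so A_land/A_ocean = C_ocean/C_land = 64.1.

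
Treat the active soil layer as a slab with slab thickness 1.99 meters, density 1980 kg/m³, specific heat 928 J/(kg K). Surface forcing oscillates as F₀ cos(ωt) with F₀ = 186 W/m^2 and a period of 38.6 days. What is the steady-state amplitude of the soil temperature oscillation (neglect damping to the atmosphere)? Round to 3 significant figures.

Areal heat capacity C = ρ c_p D = 1980 × 928 × 1.99 = 3.66×10^6 J/(m^2 K).
Angular frequency ω = 2π / T = 2π / 3.34×10^6 s = 1.88×10^-6 s⁻¹.
Cω = 3.66×10^6 × 1.88×10^-6 = 6.89 W/(m²·K).
Amplitude A = F₀ / (Cω) = 186 / 6.89 = 27.0 K.

27.0 K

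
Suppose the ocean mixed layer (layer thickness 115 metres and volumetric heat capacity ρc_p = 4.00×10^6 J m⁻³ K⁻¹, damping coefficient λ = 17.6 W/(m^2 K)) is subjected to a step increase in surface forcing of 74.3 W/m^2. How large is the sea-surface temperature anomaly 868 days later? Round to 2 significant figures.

4.0 K

Areal heat capacity C = ρc_p × D = 4.00×10^6 × 115 = 4.60×10^8 J m⁻² K⁻¹.
τ = C / λ = 4.60×10^8 / 17.6 = 2.61×10^7 s.
Equilibrium anomaly ΔT_eq = F / λ = 74.3 / 17.6 = 4.22 K.
t = 868 days = 7.50×10^7 s, so t/τ = 2.87.
ΔT(t) = ΔT_eq (1 − e^(−t/τ)) = 4.22 × (1 − e^−2.87) = 3.98 K.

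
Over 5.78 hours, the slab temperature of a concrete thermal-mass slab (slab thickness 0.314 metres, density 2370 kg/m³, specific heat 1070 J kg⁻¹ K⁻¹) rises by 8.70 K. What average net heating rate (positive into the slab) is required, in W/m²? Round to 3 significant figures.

Areal heat capacity C = ρ c_p D = 2370 × 1070 × 0.314 = 7.96×10^5 J/(m²·K).
Required heat per unit area: Q = C ΔT = 7.96×10^5 × 8.70 = 6.93×10^6 J/m².
Flux F = Q / Δt = 6.93×10^6 / 20800 s = 333 W/m².

333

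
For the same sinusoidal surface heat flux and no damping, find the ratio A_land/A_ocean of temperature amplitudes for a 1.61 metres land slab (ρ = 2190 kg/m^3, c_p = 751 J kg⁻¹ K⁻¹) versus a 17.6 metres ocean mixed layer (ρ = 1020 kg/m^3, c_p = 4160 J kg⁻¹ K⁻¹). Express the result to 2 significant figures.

28

C_ocean = 1020 × 4160 × 17.6 = 7.47×10^7 J/(m²·K).
C_land = 2190 × 751 × 1.61 = 2.65×10^6 J/(m²·K).
Undamped amplitude ∝ 1/C, so A_land/A_ocean = C_ocean/C_land = 28.2.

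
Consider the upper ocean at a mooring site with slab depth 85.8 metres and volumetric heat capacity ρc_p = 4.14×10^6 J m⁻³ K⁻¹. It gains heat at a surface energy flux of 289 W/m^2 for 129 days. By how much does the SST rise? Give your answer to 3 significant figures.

9.07 K

Areal heat capacity C = ρc_p × D = 4.14×10^6 × 85.8 = 3.55×10^8 J/(m^2 K).
Net heat input Q = F Δt = 289 × (129 days × 86400 s/day) = 3.22×10^9 J/m².
ΔT = Q / C = 3.22×10^9 / 3.55×10^8 = 9.07 K.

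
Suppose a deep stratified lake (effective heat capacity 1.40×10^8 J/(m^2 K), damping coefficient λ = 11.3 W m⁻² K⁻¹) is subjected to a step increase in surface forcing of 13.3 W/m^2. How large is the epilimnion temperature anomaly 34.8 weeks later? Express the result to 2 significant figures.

Areal heat capacity C = 1.40×10^8 J/(m^2 K) (given).
τ = C / λ = 1.40×10^8 / 11.3 = 1.24×10^7 s.
Equilibrium anomaly ΔT_eq = F / λ = 13.3 / 11.3 = 1.18 K.
t = 34.8 weeks = 2.10×10^7 s, so t/τ = 1.70.
ΔT(t) = ΔT_eq (1 − e^(−t/τ)) = 1.18 × (1 − e^−1.70) = 0.962 K.

0.96 K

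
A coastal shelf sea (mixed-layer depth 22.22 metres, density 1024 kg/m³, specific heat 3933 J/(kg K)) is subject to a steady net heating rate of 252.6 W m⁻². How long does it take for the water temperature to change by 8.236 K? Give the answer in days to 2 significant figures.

34 days

Areal heat capacity C = ρ c_p D = 1024 × 3933 × 22.22 = 8.95×10^7 J/(m^2 K).
Time required: Δt = C ΔT / F = 8.95×10^7 × 8.236 / 252.6 = 2.92×10^6 s.
In days: 2.92×10^6 s / (86400 s/day) = 33.8 days.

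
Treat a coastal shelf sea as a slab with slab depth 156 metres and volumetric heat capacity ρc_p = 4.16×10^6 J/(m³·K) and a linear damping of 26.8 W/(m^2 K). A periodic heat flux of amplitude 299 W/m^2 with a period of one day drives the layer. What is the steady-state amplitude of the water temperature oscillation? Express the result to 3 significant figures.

0.00634 K

Areal heat capacity C = ρc_p × D = 4.16×10^6 × 156 = 6.49×10^8 J m⁻² K⁻¹.
Angular frequency ω = 2π / T = 2π / 86400 s = 7.27×10^-5 s⁻¹.
√((Cω)² + λ²) = √((47200)² + 26.8²) = 47200 W/(m²·K).
Amplitude A = F₀ / √((Cω)²+λ²) = 299 / 47200 = 0.00634 K.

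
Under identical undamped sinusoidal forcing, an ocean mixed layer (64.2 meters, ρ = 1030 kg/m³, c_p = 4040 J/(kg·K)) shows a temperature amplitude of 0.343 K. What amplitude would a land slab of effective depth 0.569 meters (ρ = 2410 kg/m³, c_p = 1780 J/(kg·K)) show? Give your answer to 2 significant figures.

38 K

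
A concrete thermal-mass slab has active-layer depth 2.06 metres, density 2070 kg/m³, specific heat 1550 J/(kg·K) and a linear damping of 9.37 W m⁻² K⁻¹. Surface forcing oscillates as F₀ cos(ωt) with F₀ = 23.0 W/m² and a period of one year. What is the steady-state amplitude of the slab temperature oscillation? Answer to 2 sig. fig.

Areal heat capacity C = ρ c_p D = 2070 × 1550 × 2.06 = 6.61×10^6 J m⁻² K⁻¹.
Angular frequency ω = 2π / T = 2π / 3.15×10^7 s = 1.99×10^-7 s⁻¹.
√((Cω)² + λ²) = √((1.32)² + 9.37²) = 9.46 W/(m²·K).
Amplitude A = F₀ / √((Cω)²+λ²) = 23.0 / 9.46 = 2.43 K.

2.4 K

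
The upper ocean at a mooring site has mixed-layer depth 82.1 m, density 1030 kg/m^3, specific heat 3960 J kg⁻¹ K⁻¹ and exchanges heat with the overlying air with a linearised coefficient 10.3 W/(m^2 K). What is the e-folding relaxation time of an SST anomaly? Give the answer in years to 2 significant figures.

Areal heat capacity C = ρ c_p D = 1030 × 3960 × 82.1 = 3.35×10^8 J/(m²·K).
Relaxation time τ = C / λ = 3.35×10^8 / 10.3 = 3.25×10^7 s.
In years: 3.25×10^7 s / (3.156×10^7 s/year) = 1.03 years.

1.0 years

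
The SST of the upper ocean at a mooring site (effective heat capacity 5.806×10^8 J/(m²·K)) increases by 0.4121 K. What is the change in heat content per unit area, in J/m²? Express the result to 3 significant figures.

2.39×10^8

Areal heat capacity C = 5.806×10^8 J/(m²·K) (given).
ΔQ = C ΔT = 5.81×10^8 × 0.4121 = 2.39×10^8 J/m².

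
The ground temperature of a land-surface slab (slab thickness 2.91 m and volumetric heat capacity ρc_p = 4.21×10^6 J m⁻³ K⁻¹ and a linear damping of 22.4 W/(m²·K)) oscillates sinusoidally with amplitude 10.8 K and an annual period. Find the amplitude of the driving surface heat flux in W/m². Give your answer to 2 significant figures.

Areal heat capacity C = ρc_p × D = 4.21×10^6 × 2.91 = 1.23×10^7 J/(m^2 K).
ω = 2π / 3.15×10^7 s = 1.99×10^-7 s⁻¹.
√((Cω)² + λ²) = √((2.44)² + 22.4²) = 22.5 W/(m²·K).
F₀ = A × √((Cω)²+λ²) = 10.8 × 22.5 = 243 W/m².

240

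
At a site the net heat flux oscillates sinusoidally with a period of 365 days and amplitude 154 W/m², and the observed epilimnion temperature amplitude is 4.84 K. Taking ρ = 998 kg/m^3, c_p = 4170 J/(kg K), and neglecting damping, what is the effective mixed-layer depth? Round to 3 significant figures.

38.4 m

ω = 2π / 3.15×10^7 s = 1.99×10^-7 s⁻¹.
Required C = F₀ / (A ω) = 154 / (4.84 × 1.99×10^-7) = 1.60×10^8 J/(m²·K).
D = C / (ρ c_p) = 1.60×10^8 / (998 × 4170) = 38.4 m.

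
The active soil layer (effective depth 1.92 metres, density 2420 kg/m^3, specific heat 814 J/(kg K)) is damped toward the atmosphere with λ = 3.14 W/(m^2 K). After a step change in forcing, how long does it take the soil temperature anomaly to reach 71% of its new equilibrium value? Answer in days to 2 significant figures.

17 days

Areal heat capacity C = ρ c_p D = 2420 × 814 × 1.92 = 3.78×10^6 J/(m²·K).
τ = C / λ = 3.78×10^6 / 3.14 = 1.20×10^6 s.
Fraction reached: 1 − e^(−t/τ) = 0.71 ⇒ t = −τ ln(1 − 0.71) = τ × 1.24.
t = 1.49×10^6 s = 17.3 days.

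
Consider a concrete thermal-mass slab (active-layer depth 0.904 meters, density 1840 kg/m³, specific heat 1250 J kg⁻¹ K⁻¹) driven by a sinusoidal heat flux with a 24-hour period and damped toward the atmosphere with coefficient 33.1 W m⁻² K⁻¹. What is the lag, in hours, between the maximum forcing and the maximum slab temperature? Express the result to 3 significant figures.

5.18 hours

Areal heat capacity C = ρ c_p D = 1840 × 1250 × 0.904 = 2.08×10^6 J/(m^2 K).
ω = 2π / 86400 s = 7.27×10^-5 s⁻¹.
Phase lag φ = arctan(Cω/λ) = arctan(151/33.1) = 1.36 rad.
Time lag = φ / ω = 1.36 / 7.27×10^-5 = 18600 s = 5.18 hours.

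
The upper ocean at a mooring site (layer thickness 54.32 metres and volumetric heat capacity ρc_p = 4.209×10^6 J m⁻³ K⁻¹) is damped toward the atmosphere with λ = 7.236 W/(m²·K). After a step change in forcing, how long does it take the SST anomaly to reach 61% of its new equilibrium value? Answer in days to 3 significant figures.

344 days

Areal heat capacity C = ρc_p × D = 4.209×10^6 × 54.32 = 2.29×10^8 J m⁻² K⁻¹.
τ = C / λ = 2.29×10^8 / 7.236 = 3.16×10^7 s.
Fraction reached: 1 − e^(−t/τ) = 0.61 ⇒ t = −τ ln(1 − 0.61) = τ × 0.942.
t = 2.98×10^7 s = 344 days.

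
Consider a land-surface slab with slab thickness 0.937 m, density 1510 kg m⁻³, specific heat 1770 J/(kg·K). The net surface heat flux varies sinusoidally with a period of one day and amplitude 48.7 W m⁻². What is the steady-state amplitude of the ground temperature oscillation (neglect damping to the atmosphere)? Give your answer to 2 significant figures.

0.27 K

Areal heat capacity C = ρ c_p D = 1510 × 1770 × 0.937 = 2.50×10^6 J/(m^2 K).
Angular frequency ω = 2π / T = 2π / 86400 s = 7.27×10^-5 s⁻¹.
Cω = 2.50×10^6 × 7.27×10^-5 = 182 W/(m²·K).
Amplitude A = F₀ / (Cω) = 48.7 / 182 = 0.267 K.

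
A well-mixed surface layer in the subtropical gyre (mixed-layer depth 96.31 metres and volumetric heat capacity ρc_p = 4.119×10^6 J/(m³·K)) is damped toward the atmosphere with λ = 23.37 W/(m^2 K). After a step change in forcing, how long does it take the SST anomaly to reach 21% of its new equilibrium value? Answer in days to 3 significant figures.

Areal heat capacity C = ρc_p × D = 4.119×10^6 × 96.31 = 3.97×10^8 J m⁻² K⁻¹.
τ = C / λ = 3.97×10^8 / 23.37 = 1.70×10^7 s.
Fraction reached: 1 − e^(−t/τ) = 0.21 ⇒ t = −τ ln(1 − 0.21) = τ × 0.236.
t = 4.00×10^6 s = 46.3 days.

46.3 days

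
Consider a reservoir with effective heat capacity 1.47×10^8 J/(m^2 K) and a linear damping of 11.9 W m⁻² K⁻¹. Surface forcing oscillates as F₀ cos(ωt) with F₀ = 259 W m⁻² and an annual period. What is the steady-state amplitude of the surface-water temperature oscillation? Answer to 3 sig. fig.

8.19 K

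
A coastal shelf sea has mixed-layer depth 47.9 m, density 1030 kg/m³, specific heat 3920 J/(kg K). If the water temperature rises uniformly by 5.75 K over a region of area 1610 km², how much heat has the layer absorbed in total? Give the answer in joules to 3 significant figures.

Areal heat capacity C = ρ c_p D = 1030 × 3920 × 47.9 = 1.93×10^8 J/(m²·K).
Heat per unit area: q = C ΔT = 1.93×10^8 × 5.75 = 1.11×10^9 J/m².
Total heat: Q = q × A = 1.11×10^9 × (1610 × 10⁶ m²) = 1.79×10^18 J.

1.79×10^18 J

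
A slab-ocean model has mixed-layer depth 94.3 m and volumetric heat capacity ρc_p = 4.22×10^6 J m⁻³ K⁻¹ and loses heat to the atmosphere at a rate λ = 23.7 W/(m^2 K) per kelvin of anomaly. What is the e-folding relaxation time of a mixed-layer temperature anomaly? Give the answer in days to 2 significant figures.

Areal heat capacity C = ρc_p × D = 4.22×10^6 × 94.3 = 3.98×10^8 J/(m^2 K).
Relaxation time τ = C / λ = 3.98×10^8 / 23.7 = 1.68×10^7 s.
In days: 1.68×10^7 s / (86400 s/day) = 194 days.

190 days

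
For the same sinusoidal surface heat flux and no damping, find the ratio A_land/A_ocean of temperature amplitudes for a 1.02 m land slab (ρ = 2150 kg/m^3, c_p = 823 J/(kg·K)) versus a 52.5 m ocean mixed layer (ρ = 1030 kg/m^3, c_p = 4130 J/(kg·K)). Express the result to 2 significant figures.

120

C_ocean = 1030 × 4130 × 52.5 = 2.23×10^8 J/(m²·K).
C_land = 2150 × 823 × 1.02 = 1.80×10^6 J/(m²·K).
Undamped amplitude ∝ 1/C, so A_land/A_ocean = C_ocean/C_land = 124.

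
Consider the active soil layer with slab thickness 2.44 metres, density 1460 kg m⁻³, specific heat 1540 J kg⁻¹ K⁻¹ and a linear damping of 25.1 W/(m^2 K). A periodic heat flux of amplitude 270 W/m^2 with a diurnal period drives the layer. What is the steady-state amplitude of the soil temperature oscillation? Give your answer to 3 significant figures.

0.675 K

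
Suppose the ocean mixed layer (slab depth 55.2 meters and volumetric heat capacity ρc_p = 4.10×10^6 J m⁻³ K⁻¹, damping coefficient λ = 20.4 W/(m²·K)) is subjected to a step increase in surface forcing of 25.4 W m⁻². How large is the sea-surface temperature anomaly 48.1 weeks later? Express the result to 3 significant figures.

1.15 K

Areal heat capacity C = ρc_p × D = 4.10×10^6 × 55.2 = 2.26×10^8 J m⁻² K⁻¹.
τ = C / λ = 2.26×10^8 / 20.4 = 1.11×10^7 s.
Equilibrium anomaly ΔT_eq = F / λ = 25.4 / 20.4 = 1.25 K.
t = 48.1 weeks = 2.91×10^7 s, so t/τ = 2.62.
ΔT(t) = ΔT_eq (1 − e^(−t/τ)) = 1.25 × (1 − e^−2.62) = 1.15 K.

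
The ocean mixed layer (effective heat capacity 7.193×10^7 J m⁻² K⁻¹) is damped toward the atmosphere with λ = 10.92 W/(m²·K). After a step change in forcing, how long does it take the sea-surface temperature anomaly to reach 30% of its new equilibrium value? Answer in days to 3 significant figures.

27.2 days

Areal heat capacity C = 7.193×10^7 J m⁻² K⁻¹ (given).
τ = C / λ = 7.19×10^7 / 10.92 = 6.59×10^6 s.
Fraction reached: 1 − e^(−t/τ) = 0.30 ⇒ t = −τ ln(1 − 0.30) = τ × 0.357.
t = 2.35×10^6 s = 27.2 days.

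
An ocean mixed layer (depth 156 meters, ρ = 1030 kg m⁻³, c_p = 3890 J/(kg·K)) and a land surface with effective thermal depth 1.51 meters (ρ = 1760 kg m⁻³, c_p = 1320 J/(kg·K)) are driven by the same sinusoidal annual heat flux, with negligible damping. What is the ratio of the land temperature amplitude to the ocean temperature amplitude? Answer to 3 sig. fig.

C_ocean = 1030 × 3890 × 156 = 6.25×10^8 J/(m²·K).
C_land = 1760 × 1320 × 1.51 = 3.51×10^6 J/(m²·K).
Undamped amplitude ∝ 1/C, so A_land/A_ocean = C_ocean/C_land = 178.

178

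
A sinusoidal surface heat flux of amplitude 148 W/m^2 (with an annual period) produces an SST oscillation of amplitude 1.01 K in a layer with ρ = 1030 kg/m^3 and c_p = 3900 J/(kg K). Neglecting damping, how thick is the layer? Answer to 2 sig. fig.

ω = 2π / 3.15×10^7 s = 1.99×10^-7 s⁻¹.
Required C = F₀ / (A ω) = 148 / (1.01 × 1.99×10^-7) = 7.35×10^8 J/(m²·K).
D = C / (ρ c_p) = 7.35×10^8 / (1030 × 3900) = 183 m.

180 m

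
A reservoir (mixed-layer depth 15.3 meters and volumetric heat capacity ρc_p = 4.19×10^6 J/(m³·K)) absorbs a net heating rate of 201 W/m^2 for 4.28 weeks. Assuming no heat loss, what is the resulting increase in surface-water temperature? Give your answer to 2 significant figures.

Areal heat capacity C = ρc_p × D = 4.19×10^6 × 15.3 = 6.41×10^7 J/(m^2 K).
Net heat input Q = F Δt = 201 × (4.28 weeks × 6.048×10^5 s/week) = 5.20×10^8 J/m².
ΔT = Q / C = 5.20×10^8 / 6.41×10^7 = 8.12 K.

8.1 K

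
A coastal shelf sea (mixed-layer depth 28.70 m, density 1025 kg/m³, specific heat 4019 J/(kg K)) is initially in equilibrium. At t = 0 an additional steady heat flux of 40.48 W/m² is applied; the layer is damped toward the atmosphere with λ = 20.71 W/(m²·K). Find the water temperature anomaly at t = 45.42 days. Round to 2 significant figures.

0.97 K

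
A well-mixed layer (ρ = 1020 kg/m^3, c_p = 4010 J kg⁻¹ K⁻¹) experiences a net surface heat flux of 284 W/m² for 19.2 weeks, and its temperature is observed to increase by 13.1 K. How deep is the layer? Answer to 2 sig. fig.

Heat input Q = F Δt = 284 × 1.16×10^7 s = 3.30×10^9 J/m².
Required areal heat capacity C = Q / ΔT = 2.52×10^8 J/(m²·K).
Depth D = C / (ρ c_p) = 2.52×10^8 / (1020 × 4010) = 61.5 m.

62 m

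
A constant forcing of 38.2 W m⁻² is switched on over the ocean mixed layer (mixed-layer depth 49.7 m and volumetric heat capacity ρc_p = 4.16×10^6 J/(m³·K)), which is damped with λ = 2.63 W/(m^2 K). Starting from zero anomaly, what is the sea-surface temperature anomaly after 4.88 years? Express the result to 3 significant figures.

12.5 K

Areal heat capacity C = ρc_p × D = 4.16×10^6 × 49.7 = 2.07×10^8 J m⁻² K⁻¹.
τ = C / λ = 2.07×10^8 / 2.63 = 7.86×10^7 s.
Equilibrium anomaly ΔT_eq = F / λ = 38.2 / 2.63 = 14.5 K.
t = 4.88 years = 1.54×10^8 s, so t/τ = 1.96.
ΔT(t) = ΔT_eq (1 − e^(−t/τ)) = 14.5 × (1 − e^−1.96) = 12.5 K.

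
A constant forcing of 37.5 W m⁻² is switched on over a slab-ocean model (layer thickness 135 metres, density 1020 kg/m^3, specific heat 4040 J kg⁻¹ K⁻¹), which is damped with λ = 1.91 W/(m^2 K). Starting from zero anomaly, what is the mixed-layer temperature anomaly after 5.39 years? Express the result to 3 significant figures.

8.68 K

Areal heat capacity C = ρ c_p D = 1020 × 4040 × 135 = 5.56×10^8 J/(m²·K).
τ = C / λ = 5.56×10^8 / 1.91 = 2.91×10^8 s.
Equilibrium anomaly ΔT_eq = F / λ = 37.5 / 1.91 = 19.6 K.
t = 5.39 years = 1.70×10^8 s, so t/τ = 0.584.
ΔT(t) = ΔT_eq (1 − e^(−t/τ)) = 19.6 × (1 − e^−0.584) = 8.68 K.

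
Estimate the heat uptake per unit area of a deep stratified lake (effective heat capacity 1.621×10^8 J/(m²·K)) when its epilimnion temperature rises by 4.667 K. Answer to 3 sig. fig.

7.57×10^8

Areal heat capacity C = 1.621×10^8 J/(m²·K) (given).
ΔQ = C ΔT = 1.62×10^8 × 4.667 = 7.57×10^8 J/m².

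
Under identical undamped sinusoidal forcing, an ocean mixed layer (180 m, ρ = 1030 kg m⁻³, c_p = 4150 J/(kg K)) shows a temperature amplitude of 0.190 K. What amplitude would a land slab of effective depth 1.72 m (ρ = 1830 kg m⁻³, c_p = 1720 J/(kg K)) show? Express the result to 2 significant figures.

27 K

C_ocean = 7.69×10^8 J/(m²·K); C_land = 5.41×10^6 J/(m²·K).
A ∝ 1/C ⇒ A_land = A_ocean × C_ocean/C_land = 0.190 × 142 = 27.0 K.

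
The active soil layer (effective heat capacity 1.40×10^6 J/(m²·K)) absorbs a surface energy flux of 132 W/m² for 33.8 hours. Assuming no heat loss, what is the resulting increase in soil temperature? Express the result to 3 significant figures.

Areal heat capacity C = 1.40×10^6 J/(m²·K) (given).
Net heat input Q = F Δt = 132 × (33.8 hours × 3600 s/hour) = 1.61×10^7 J/m².
ΔT = Q / C = 1.61×10^7 / 1.40×10^6 = 11.5 K.

11.5 K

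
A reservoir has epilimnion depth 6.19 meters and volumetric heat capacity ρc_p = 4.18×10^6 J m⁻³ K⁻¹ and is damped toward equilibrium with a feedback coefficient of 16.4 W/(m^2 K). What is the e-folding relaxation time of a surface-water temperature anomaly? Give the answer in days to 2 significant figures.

18 days

Areal heat capacity C = ρc_p × D = 4.18×10^6 × 6.19 = 2.59×10^7 J m⁻² K⁻¹.
Relaxation time τ = C / λ = 2.59×10^7 / 16.4 = 1.58×10^6 s.
In days: 1.58×10^6 s / (86400 s/day) = 18.3 days.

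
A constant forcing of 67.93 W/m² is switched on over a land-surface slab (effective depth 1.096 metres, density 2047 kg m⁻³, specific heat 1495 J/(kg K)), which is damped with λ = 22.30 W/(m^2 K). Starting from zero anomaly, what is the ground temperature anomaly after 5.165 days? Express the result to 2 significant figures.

Areal heat capacity C = ρ c_p D = 2047 × 1495 × 1.096 = 3.35×10^6 J/(m^2 K).
τ = C / λ = 3.35×10^6 / 22.30 = 1.50×10^5 s.
Equilibrium anomaly ΔT_eq = F / λ = 67.93 / 22.30 = 3.05 K.
t = 5.165 days = 4.46×10^5 s, so t/τ = 2.97.
ΔT(t) = ΔT_eq (1 − e^(−t/τ)) = 3.05 × (1 − e^−2.97) = 2.89 K.

2.9 K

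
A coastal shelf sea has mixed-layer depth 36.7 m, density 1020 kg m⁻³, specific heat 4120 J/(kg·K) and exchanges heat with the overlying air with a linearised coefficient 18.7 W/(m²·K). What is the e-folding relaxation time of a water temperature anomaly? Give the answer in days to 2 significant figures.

Areal heat capacity C = ρ c_p D = 1020 × 4120 × 36.7 = 1.54×10^8 J m⁻² K⁻¹.
Relaxation time τ = C / λ = 1.54×10^8 / 18.7 = 8.25×10^6 s.
In days: 8.25×10^6 s / (86400 s/day) = 95.5 days.

95 days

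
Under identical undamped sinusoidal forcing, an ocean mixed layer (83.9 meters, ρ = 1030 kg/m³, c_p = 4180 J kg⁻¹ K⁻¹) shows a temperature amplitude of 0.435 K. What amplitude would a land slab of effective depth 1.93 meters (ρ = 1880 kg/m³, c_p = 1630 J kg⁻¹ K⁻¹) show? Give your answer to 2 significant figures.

C_ocean = 3.61×10^8 J/(m²·K); C_land = 5.91×10^6 J/(m²·K).
A ∝ 1/C ⇒ A_land = A_ocean × C_ocean/C_land = 0.435 × 61.1 = 26.6 K.

27 K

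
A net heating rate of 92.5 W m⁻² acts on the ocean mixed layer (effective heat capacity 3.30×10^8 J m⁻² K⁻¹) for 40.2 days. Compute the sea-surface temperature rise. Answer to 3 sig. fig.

0.974 K

Areal heat capacity C = 3.30×10^8 J m⁻² K⁻¹ (given).
Net heat input Q = F Δt = 92.5 × (40.2 days × 86400 s/day) = 3.21×10^8 J/m².
ΔT = Q / C = 3.21×10^8 / 3.30×10^8 = 0.974 K.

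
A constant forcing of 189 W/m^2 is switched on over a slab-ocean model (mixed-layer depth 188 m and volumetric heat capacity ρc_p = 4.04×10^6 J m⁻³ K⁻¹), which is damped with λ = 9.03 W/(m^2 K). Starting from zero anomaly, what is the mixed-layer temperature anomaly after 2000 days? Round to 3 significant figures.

18.2 K

Areal heat capacity C = ρc_p × D = 4.04×10^6 × 188 = 7.60×10^8 J/(m^2 K).
τ = C / λ = 7.60×10^8 / 9.03 = 8.41×10^7 s.
Equilibrium anomaly ΔT_eq = F / λ = 189 / 9.03 = 20.9 K.
t = 2000 days = 1.73×10^8 s, so t/τ = 2.05.
ΔT(t) = ΔT_eq (1 − e^(−t/τ)) = 20.9 × (1 − e^−2.05) = 18.2 K.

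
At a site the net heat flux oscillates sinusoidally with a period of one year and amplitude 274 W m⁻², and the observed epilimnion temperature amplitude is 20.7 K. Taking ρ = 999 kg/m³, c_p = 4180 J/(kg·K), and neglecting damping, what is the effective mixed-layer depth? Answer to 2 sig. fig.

16 m

ω = 2π / 3.15×10^7 s = 1.99×10^-7 s⁻¹.
Required C = F₀ / (A ω) = 274 / (20.7 × 1.99×10^-7) = 6.64×10^7 J/(m²·K).
D = C / (ρ c_p) = 6.64×10^7 / (999 × 4180) = 15.9 m.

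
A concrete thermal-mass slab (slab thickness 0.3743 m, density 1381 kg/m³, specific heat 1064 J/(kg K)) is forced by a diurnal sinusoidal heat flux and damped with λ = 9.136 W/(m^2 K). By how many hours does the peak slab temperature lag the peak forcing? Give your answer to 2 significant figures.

5.1 hours

Areal heat capacity C = ρ c_p D = 1381 × 1064 × 0.3743 = 5.50×10^5 J/(m²·K).
ω = 2π / 86400 s = 7.27×10^-5 s⁻¹.
Phase lag φ = arctan(Cω/λ) = arctan(40.0/9.136) = 1.35 rad.
Time lag = φ / ω = 1.35 / 7.27×10^-5 = 18500 s = 5.14 hours.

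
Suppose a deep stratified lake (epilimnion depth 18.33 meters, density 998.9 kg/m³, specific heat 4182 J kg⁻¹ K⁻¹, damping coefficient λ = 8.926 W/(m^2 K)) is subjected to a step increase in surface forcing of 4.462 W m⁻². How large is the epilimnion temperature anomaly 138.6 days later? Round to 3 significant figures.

Areal heat capacity C = ρ c_p D = 998.9 × 4182 × 18.33 = 7.66×10^7 J m⁻² K⁻¹.
τ = C / λ = 7.66×10^7 / 8.926 = 8.58×10^6 s.
Equilibrium anomaly ΔT_eq = F / λ = 4.462 / 8.926 = 0.500 K.
t = 138.6 days = 1.20×10^7 s, so t/τ = 1.40.
ΔT(t) = ΔT_eq (1 − e^(−t/τ)) = 0.500 × (1 − e^−1.40) = 0.376 K.

0.376 K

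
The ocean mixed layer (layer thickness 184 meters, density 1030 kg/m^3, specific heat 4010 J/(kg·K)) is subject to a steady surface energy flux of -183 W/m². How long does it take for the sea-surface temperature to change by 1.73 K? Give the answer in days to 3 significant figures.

83.2 days

Areal heat capacity C = ρ c_p D = 1030 × 4010 × 184 = 7.60×10^8 J m⁻² K⁻¹.
Time required: Δt = C ΔT / F = 7.60×10^8 × -1.73 / -183 = 7.18×10^6 s.
In days: 7.18×10^6 s / (86400 s/day) = 83.2 days.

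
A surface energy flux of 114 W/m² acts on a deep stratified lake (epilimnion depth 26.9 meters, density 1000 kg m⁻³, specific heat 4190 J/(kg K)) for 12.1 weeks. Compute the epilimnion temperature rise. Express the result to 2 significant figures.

Areal heat capacity C = ρ c_p D = 1000 × 4190 × 26.9 = 1.13×10^8 J/(m^2 K).
Net heat input Q = F Δt = 114 × (12.1 weeks × 6.048×10^5 s/week) = 8.34×10^8 J/m².
ΔT = Q / C = 8.34×10^8 / 1.13×10^8 = 7.40 K.

7.4 K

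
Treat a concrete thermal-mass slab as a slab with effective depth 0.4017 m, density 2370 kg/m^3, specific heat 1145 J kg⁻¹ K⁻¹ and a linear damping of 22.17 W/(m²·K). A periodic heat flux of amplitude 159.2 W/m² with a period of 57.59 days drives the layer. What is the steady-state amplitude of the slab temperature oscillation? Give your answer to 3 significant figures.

Areal heat capacity C = ρ c_p D = 2370 × 1145 × 0.4017 = 1.09×10^6 J/(m²·K).
Angular frequency ω = 2π / T = 2π / 4.98×10^6 s = 1.26×10^-6 s⁻¹.
√((Cω)² + λ²) = √((1.38)² + 22.17²) = 22.2 W/(m²·K).
Amplitude A = F₀ / √((Cω)²+λ²) = 159.2 / 22.2 = 7.17 K.

7.17 K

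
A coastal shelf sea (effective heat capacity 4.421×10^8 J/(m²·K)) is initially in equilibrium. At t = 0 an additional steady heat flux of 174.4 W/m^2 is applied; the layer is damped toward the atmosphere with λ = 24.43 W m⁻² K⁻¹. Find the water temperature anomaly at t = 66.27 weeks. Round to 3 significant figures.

Areal heat capacity C = 4.421×10^8 J/(m²·K) (given).
τ = C / λ = 4.42×10^8 / 24.43 = 1.81×10^7 s.
Equilibrium anomaly ΔT_eq = F / λ = 174.4 / 24.43 = 7.14 K.
t = 66.27 weeks = 4.01×10^7 s, so t/τ = 2.21.
ΔT(t) = ΔT_eq (1 − e^(−t/τ)) = 7.14 × (1 − e^−2.21) = 6.36 K.

6.36 K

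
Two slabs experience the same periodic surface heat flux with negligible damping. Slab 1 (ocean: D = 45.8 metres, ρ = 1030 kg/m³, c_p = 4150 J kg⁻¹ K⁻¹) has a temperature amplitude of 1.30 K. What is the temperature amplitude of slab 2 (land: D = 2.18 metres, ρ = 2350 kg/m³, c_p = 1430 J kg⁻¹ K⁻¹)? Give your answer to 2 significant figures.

35 K

C_ocean = 1.96×10^8 J/(m²·K); C_land = 7.33×10^6 J/(m²·K).
A ∝ 1/C ⇒ A_land = A_ocean × C_ocean/C_land = 1.30 × 26.7 = 34.7 K.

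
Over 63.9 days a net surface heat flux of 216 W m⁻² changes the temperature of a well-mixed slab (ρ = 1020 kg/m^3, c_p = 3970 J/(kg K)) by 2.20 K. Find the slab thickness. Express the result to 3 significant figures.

Heat input Q = F Δt = 216 × 5.52×10^6 s = 1.19×10^9 J/m².
Required areal heat capacity C = Q / ΔT = 5.42×10^8 J/(m²·K).
Depth D = C / (ρ c_p) = 5.42×10^8 / (1020 × 3970) = 134 m.

134 m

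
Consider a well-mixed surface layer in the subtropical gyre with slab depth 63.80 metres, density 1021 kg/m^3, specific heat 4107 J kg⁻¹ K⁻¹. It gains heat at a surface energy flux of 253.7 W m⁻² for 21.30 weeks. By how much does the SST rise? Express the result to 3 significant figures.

12.2 K

Areal heat capacity C = ρ c_p D = 1021 × 4107 × 63.80 = 2.68×10^8 J m⁻² K⁻¹.
Net heat input Q = F Δt = 253.7 × (21.30 weeks × 6.048×10^5 s/week) = 3.27×10^9 J/m².
ΔT = Q / C = 3.27×10^9 / 2.68×10^8 = 12.2 K.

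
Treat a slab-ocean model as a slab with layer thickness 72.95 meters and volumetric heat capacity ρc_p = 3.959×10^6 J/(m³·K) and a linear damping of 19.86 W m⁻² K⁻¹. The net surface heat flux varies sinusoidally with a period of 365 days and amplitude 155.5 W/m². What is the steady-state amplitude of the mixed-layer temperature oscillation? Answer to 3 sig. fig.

2.55 K

Areal heat capacity C = ρc_p × D = 3.959×10^6 × 72.95 = 2.89×10^8 J/(m²·K).
Angular frequency ω = 2π / T = 2π / 3.15×10^7 s = 1.99×10^-7 s⁻¹.
√((Cω)² + λ²) = √((57.5)² + 19.86²) = 60.9 W/(m²·K).
Amplitude A = F₀ / √((Cω)²+λ²) = 155.5 / 60.9 = 2.55 K.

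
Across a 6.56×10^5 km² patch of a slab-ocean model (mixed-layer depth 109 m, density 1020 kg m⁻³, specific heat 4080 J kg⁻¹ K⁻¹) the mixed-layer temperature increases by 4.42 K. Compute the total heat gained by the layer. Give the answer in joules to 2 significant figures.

1.3×10^21 J

Areal heat capacity C = ρ c_p D = 1020 × 4080 × 109 = 4.54×10^8 J m⁻² K⁻¹.
Heat per unit area: q = C ΔT = 4.54×10^8 × 4.42 = 2.00×10^9 J/m².
Total heat: Q = q × A = 2.00×10^9 × (6.56×10^5 × 10⁶ m²) = 1.32×10^21 J.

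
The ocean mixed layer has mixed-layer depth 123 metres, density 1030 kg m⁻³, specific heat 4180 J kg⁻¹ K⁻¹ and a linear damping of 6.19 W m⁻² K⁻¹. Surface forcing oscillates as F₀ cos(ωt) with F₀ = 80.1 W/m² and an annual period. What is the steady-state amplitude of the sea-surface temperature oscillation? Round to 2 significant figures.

Areal heat capacity C = ρ c_p D = 1030 × 4180 × 123 = 5.30×10^8 J/(m²·K).
Angular frequency ω = 2π / T = 2π / 3.15×10^7 s = 1.99×10^-7 s⁻¹.
√((Cω)² + λ²) = √((106)² + 6.19²) = 106 W/(m²·K).
Amplitude A = F₀ / √((Cω)²+λ²) = 80.1 / 106 = 0.758 K.

0.76 K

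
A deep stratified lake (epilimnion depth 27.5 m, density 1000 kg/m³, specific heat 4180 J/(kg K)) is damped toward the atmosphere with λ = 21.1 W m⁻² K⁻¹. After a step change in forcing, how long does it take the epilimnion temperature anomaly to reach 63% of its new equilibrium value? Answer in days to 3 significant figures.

62.7 days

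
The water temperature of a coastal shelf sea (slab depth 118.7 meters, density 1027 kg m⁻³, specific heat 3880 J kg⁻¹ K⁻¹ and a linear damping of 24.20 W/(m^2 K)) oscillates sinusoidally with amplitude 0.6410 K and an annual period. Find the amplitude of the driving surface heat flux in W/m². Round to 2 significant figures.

Areal heat capacity C = ρ c_p D = 1027 × 3880 × 118.7 = 4.73×10^8 J/(m²·K).
ω = 2π / 3.15×10^7 s = 1.99×10^-7 s⁻¹.
√((Cω)² + λ²) = √((94.2)² + 24.20²) = 97.3 W/(m²·K).
F₀ = A × √((Cω)²+λ²) = 0.6410 × 97.3 = 62.4 W/m².

62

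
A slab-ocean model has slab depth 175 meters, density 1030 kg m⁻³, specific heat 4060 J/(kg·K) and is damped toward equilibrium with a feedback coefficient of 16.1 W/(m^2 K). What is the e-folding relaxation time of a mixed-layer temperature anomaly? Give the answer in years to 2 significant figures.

1.4 years

Areal heat capacity C = ρ c_p D = 1030 × 4060 × 175 = 7.32×10^8 J/(m²·K).
Relaxation time τ = C / λ = 7.32×10^8 / 16.1 = 4.55×10^7 s.
In years: 4.55×10^7 s / (3.156×10^7 s/year) = 1.44 years.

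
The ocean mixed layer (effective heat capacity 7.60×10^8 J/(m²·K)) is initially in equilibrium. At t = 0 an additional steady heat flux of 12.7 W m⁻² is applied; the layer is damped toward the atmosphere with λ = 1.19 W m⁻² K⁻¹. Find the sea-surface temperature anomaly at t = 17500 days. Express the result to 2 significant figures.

Areal heat capacity C = 7.60×10^8 J/(m²·K) (given).
τ = C / λ = 7.60×10^8 / 1.19 = 6.39×10^8 s.
Equilibrium anomaly ΔT_eq = F / λ = 12.7 / 1.19 = 10.7 K.
t = 17500 days = 1.51×10^9 s, so t/τ = 2.37.
ΔT(t) = ΔT_eq (1 − e^(−t/τ)) = 10.7 × (1 − e^−2.37) = 9.67 K.

9.7 K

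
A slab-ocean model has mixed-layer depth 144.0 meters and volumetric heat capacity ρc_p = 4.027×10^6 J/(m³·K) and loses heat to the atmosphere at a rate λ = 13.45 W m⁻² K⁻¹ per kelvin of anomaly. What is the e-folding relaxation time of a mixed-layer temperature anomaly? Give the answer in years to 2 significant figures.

Areal heat capacity C = ρc_p × D = 4.027×10^6 × 144.0 = 5.80×10^8 J/(m^2 K).
Relaxation time τ = C / λ = 5.80×10^8 / 13.45 = 4.31×10^7 s.
In years: 4.31×10^7 s / (3.156×10^7 s/year) = 1.37 years.

1.4 years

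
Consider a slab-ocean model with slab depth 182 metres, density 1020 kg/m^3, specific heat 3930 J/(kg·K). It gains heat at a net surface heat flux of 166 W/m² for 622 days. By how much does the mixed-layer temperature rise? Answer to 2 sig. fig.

Areal heat capacity C = ρ c_p D = 1020 × 3930 × 182 = 7.30×10^8 J/(m^2 K).
Net heat input Q = F Δt = 166 × (622 days × 86400 s/day) = 8.92×10^9 J/m².
ΔT = Q / C = 8.92×10^9 / 7.30×10^8 = 12.2 K.

12 K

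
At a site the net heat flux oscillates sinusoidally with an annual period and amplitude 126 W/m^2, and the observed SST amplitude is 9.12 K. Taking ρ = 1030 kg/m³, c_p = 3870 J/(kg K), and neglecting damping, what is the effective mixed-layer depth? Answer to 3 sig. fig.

17.4 m

ω = 2π / 3.15×10^7 s = 1.99×10^-7 s⁻¹.
Required C = F₀ / (A ω) = 126 / (9.12 × 1.99×10^-7) = 6.93×10^7 J/(m²·K).
D = C / (ρ c_p) = 6.93×10^7 / (1030 × 3870) = 17.4 m.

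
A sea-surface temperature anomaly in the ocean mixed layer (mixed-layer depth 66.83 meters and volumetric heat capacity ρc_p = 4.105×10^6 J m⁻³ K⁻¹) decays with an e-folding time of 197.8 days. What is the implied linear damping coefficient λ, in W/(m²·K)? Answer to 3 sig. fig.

16.1

Areal heat capacity C = ρc_p × D = 4.105×10^6 × 66.83 = 2.74×10^8 J m⁻² K⁻¹.
τ = 197.8 days = 1.71×10^7 s.
λ = C / τ = 2.74×10^8 / 1.71×10^7 = 16.1 W/(m²·K).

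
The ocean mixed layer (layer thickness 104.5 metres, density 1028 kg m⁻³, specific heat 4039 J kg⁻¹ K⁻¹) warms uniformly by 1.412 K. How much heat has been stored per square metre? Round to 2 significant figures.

Areal heat capacity C = ρ c_p D = 1028 × 4039 × 104.5 = 4.34×10^8 J m⁻² K⁻¹.
ΔQ = C ΔT = 4.34×10^8 × 1.412 = 6.13×10^8 J/m².

6.1×10^8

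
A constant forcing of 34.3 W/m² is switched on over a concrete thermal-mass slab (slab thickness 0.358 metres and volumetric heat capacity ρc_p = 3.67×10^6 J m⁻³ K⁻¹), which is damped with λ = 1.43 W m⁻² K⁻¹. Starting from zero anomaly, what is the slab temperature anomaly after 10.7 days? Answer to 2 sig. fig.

15 K

Areal heat capacity C = ρc_p × D = 3.67×10^6 × 0.358 = 1.31×10^6 J m⁻² K⁻¹.
τ = C / λ = 1.31×10^6 / 1.43 = 9.19×10^5 s.
Equilibrium anomaly ΔT_eq = F / λ = 34.3 / 1.43 = 24.0 K.
t = 10.7 days = 9.24×10^5 s, so t/τ = 1.01.
ΔT(t) = ΔT_eq (1 − e^(−t/τ)) = 24.0 × (1 − e^−1.01) = 15.2 K.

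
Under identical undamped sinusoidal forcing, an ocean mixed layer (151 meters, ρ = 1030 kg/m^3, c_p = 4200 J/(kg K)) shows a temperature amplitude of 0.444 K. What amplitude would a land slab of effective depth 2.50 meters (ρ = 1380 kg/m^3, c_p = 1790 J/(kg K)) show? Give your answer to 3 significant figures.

47.0 K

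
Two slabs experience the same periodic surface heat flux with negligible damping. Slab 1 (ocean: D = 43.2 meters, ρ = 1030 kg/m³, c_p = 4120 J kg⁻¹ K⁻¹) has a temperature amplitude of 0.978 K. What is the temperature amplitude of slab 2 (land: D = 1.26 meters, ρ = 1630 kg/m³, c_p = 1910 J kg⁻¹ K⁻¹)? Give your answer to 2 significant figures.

C_ocean = 1.83×10^8 J/(m²·K); C_land = 3.92×10^6 J/(m²·K).
A ∝ 1/C ⇒ A_land = A_ocean × C_ocean/C_land = 0.978 × 46.7 = 45.7 K.

46 K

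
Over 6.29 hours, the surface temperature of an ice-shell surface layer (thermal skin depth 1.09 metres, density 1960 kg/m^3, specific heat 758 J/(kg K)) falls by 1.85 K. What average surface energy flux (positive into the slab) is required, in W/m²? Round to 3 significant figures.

-132

Areal heat capacity C = ρ c_p D = 1960 × 758 × 1.09 = 1.62×10^6 J/(m^2 K).
Required heat per unit area: Q = C ΔT = 1.62×10^6 × -1.85 = -3.00×10^6 J/m².
Flux F = Q / Δt = -3.00×10^6 / 22600 s = -132 W/m².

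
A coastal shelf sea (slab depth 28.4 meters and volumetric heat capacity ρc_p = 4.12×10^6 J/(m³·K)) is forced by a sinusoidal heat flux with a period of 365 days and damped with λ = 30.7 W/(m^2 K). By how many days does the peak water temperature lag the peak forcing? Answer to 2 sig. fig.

Areal heat capacity C = ρc_p × D = 4.12×10^6 × 28.4 = 1.17×10^8 J m⁻² K⁻¹.
ω = 2π / 3.15×10^7 s = 1.99×10^-7 s⁻¹.
Phase lag φ = arctan(Cω/λ) = arctan(23.3/30.7) = 0.649 rad.
Time lag = φ / ω = 0.649 / 1.99×10^-7 = 3.26×10^6 s = 37.7 days.

38 days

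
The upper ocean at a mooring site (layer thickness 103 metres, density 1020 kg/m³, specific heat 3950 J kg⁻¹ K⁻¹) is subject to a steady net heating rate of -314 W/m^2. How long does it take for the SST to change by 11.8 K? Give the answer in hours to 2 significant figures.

4300 hours

Areal heat capacity C = ρ c_p D = 1020 × 3950 × 103 = 4.15×10^8 J/(m²·K).
Time required: Δt = C ΔT / F = 4.15×10^8 × -11.8 / -314 = 1.56×10^7 s.
In hours: 1.56×10^7 s / (3600 s/hour) = 4330 hours.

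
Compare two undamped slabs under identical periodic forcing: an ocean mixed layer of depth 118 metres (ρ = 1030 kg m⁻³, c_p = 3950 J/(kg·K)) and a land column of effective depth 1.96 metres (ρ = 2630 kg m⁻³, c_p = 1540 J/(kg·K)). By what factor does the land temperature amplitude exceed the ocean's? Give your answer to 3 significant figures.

60.5

C_ocean = 1030 × 3950 × 118 = 4.80×10^8 J/(m²·K).
C_land = 2630 × 1540 × 1.96 = 7.94×10^6 J/(m²·K).
Undamped amplitude ∝ 1/C, so A_land/A_ocean = C_ocean/C_land = 60.5.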